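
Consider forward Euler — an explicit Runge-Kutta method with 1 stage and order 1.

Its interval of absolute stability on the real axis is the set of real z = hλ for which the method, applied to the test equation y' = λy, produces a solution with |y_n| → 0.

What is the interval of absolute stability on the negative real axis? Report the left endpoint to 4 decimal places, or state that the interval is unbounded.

z∈(-2.0000,0).

On y'=λy, z=hλ:
  order 1, 1-stage ⇒ R(z)=1+z
  (e.g. R(-0.71)=0.29000, |R|=0.29000)

Find x<0 with |R(x)|<1.
x=-0.71: |R|=0.2900
|R(-1.89)|=0.8900 |R(-1.85)|=0.8500 |R(-0.63)|=0.3700
Bisect:
  x_lo=-2.4704 |R|=1.4704  x_hi=-0.2464 |R|=0.7536
  mid=-1.35841 |R|=0.35841 →hi
  mid=-1.91441 |R|=0.91441 →hi
  mid=-2.19241 |R|=1.19241 →lo
  mid=-2.05341 |R|=1.05341 →lo
  mid=-1.98391 |R|=0.98391 →hi
  mid=-2.01866 |R|=1.01866 →lo
  mid=-2.00129 |R|=1.00129 →lo
  mid=-1.99260 |R|=0.99260 →hi
  ...
  [-2.00006,-1.99993] ⇒ x*=-2.0000
Interval (-2.0000, 0).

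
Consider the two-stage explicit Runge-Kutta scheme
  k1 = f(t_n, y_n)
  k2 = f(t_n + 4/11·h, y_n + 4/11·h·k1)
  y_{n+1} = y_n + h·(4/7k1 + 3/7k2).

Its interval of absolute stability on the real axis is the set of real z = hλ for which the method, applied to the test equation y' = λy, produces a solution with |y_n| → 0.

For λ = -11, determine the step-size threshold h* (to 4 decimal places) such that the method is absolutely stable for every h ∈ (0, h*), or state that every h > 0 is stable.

Set f=λy, z=hλ:
  k1=λy_n ⇒ h·k1=z·y_n;  k2=λ(1+4/11z)y_n ⇒ h·k2=z(1+4/11z)y_n
  y_{n+1}/y_n = 1 + 4/7z + 3/7z(1+4/11z) = 1 + z + 12/77z²
  so R(z) = 1 + z + 12/77z².

Boundary: |R(x)|=1, x<0.
x=-0.72: |R|=0.3608
R=1: x+12/77x²=0 ⇒ x=−77/12=-6.4167; min R=1−1/(4·12/77)=-0.6042>−1
Confirm numerically:
  x=-6.328: |R|=0.91256 <1
  x=-6.246: |R|=0.83387 <1
  x=-4.620: |R|=0.29360 <1
  x=-2.845: |R|=0.58359 <1
  x=-6.950: |R|=1.57766 >1
  x=-6.483: |R|=1.06702 >1
So |R|<1 on (-6.4167, 0).

(-6.4167,0); λ=-11 ⇒ h* = (77/12)/11 = 0.5833.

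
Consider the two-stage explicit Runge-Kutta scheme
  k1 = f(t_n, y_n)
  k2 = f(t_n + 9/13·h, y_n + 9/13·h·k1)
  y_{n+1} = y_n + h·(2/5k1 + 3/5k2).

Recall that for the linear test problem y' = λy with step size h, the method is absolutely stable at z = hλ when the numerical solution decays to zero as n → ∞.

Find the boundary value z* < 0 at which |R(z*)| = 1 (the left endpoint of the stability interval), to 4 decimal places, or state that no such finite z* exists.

Test eqn y'=λy, z=hλ:
  k1=λy_n ⇒ h·k1=z·y_n;  k2=λ(1+9/13z)y_n ⇒ h·k2=z(1+9/13z)y_n
  y_{n+1}/y_n = 1 + 2/5z + 3/5z(1+9/13z) = 1 + z + 27/65z²
  ⇒ R(z) = 1 + z + 27/65z².

Solve |R(x)|<1 on ℝ⁻.
x=-1.22: |R|=0.3983
R=1: x+27/65x²=0 ⇒ x=−65/27=-2.4074; min R=1−1/(4·27/65)=0.3981>−1
Confirm numerically:
  x=-2.367: |R|=0.96027 <1
  x=-1.893: |R|=0.59551 <1
  x=-1.747: |R|=0.52076 <1
  x=-1.627: |R|=0.47258 <1
  x=-2.752: |R|=1.39392 >1
  x=-2.728: |R|=1.36329 >1
Stable set (-2.4074, 0).

left endpoint -2.4074.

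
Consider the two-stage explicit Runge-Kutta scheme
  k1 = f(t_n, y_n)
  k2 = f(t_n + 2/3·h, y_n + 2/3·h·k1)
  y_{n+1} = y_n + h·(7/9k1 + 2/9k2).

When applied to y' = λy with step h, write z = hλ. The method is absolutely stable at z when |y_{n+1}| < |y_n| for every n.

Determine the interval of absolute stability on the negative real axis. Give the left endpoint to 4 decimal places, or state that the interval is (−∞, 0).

(-6.7500, 0).

Set f=λy, z=hλ:
  k1=λy_n ⇒ h·k1=z·y_n;  k2=λ(1+2/3z)y_n ⇒ h·k2=z(1+2/3z)y_n
  y_{n+1}/y_n = 1 + 7/9z + 2/9z(1+2/3z) = 1 + z + 4/27z²
  so R(z) = 1 + z + 4/27z².

Solve |R(x)|<1 on ℝ⁻.
x=-0.69: |R|=0.3805
R=1: x+4/27x²=0 ⇒ x=−27/4=-6.7500; min R=1−1/(4·4/27)=-0.6875>−1
Confirm numerically:
  x=-6.017: |R|=0.34660 <1
  x=-2.986: |R|=0.66508 <1
  x=-2.863: |R|=0.64866 <1
  x=-7.209: |R|=1.49021 >1
  x=-7.044: |R|=1.30681 >1
  x=-6.926: |R|=1.18059 >1
So |R|<1 on (-6.7500, 0).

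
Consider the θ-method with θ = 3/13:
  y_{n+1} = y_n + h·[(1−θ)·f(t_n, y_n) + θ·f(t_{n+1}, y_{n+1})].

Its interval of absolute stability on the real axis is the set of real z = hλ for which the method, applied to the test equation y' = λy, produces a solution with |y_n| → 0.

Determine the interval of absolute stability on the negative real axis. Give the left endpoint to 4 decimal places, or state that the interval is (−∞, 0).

Set f=λy, z=hλ:
  y_{n+1} = y_n + z·[10/13·y_n + 3/13·y_{n+1}] ⇒ (1 − 3/13z)y_{n+1} = (1 + 10/13z)y_n
  so R(z) = (1 + 10/13z)/(1 − 3/13z).

Boundary: |R(x)|=1, x<0.
x=-0.77: |R|=0.3462
R=−1: 1+10/13x = −1+3/13x ⇒ -7/13x=2 ⇒ x=2/(-7/13)=-3.7143
Confirm numerically:
  x=-2.775: |R|=0.69168 <1
  x=-2.236: |R|=0.47493 <1
  x=-1.789: |R|=0.26624 <1
  x=-4.152: |R|=1.12036 >1
  x=-3.862: |R|=1.04206 >1
Stable set (-3.7143, 0).

z∈(-3.7143,0).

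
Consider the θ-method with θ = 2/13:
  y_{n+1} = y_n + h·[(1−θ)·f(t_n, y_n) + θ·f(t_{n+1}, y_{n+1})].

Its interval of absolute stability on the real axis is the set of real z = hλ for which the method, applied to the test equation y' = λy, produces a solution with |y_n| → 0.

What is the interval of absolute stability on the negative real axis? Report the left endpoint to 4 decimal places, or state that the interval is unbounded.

Set f=λy, z=hλ:
  y_{n+1} = y_n + z·[11/13·y_n + 2/13·y_{n+1}] ⇒ (1 − 2/13z)y_{n+1} = (1 + 11/13z)y_n
  R(z) = (1 + 11/13z)/(1 − 2/13z).

Boundary: |R(x)|=1, x<0.
x=-0.93: |R|=0.1864
R=−1: 1+11/13x = −1+2/13x ⇒ -9/13x=2 ⇒ x=2/(-9/13)=-2.8889
Confirm numerically:
  x=-2.760: |R|=0.93737 <1
  x=-2.240: |R|=0.66590 <1
  x=-1.817: |R|=0.42004 <1
  x=-3.448: |R|=1.25292 >1
  x=-3.218: |R|=1.15240 >1
  x=-3.097: |R|=1.09758 >1
Stable set (-2.8889, 0).

(-2.8889, 0).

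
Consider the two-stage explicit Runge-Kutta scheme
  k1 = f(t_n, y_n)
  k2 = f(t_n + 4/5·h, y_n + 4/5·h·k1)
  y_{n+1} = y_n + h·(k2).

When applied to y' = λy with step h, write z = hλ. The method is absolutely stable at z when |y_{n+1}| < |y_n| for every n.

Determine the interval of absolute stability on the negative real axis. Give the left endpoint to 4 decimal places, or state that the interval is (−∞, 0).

Test eqn y'=λy, z=hλ:
  k1=λy_n ⇒ h·k1=z·y_n;  k2=λ(1+4/5z)y_n ⇒ h·k2=z(1+4/5z)y_n
  y_{n+1}/y_n = 1 + z(1+4/5z) = 1 + z + 4/5z²
  Hence R(z) = 1 + z + 4/5z².

Need |R(x)|<1, x<0.
x=-1: |R|=0.8000
R=1: x+4/5x²=0 ⇒ x=−5/4=-1.2500; min R=1−1/(4·4/5)=0.6875>−1
Confirm numerically:
  x=-0.813: |R|=0.71578 <1
  x=-0.676: |R|=0.68958 <1
  x=-0.640: |R|=0.68768 <1
  x=-1.841: |R|=1.87042 >1
  x=-1.815: |R|=1.82038 >1
  x=-1.494: |R|=1.29163 >1
So |R|<1 on (-1.2500, 0).

z∈(-1.2500,0).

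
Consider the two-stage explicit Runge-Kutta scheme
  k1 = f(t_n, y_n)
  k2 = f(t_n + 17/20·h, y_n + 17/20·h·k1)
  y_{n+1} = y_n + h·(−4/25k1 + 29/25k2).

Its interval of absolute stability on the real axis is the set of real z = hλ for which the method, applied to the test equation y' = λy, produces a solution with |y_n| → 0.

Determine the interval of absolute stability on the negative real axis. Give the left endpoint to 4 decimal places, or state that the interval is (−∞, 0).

(-1.0142, 0).

Test eqn y'=λy, z=hλ:
  k1=λy_n ⇒ h·k1=z·y_n;  k2=λ(1+17/20z)y_n ⇒ h·k2=z(1+17/20z)y_n
  y_{n+1}/y_n = 1 − 4/25z + 29/25z(1+17/20z) = 1 + z + 493/500z²
  R(z) = 1 + z + 493/500z².

Boundary: |R(x)|=1, x<0.
x=-1.64: |R|=2.0119
R=1: x+493/500x²=0 ⇒ x=−500/493=-1.0142; min R=1−1/(4·493/500)=0.7465>−1
Confirm numerically:
  x=-0.990: |R|=0.97638 <1
  x=-0.918: |R|=0.91293 <1
  x=-0.748: |R|=0.80367 <1
  x=-0.528: |R|=0.74688 <1
  x=-1.514: |R|=1.74611 >1
  x=-1.153: |R|=1.15780 >1
Interval (-1.0142, 0).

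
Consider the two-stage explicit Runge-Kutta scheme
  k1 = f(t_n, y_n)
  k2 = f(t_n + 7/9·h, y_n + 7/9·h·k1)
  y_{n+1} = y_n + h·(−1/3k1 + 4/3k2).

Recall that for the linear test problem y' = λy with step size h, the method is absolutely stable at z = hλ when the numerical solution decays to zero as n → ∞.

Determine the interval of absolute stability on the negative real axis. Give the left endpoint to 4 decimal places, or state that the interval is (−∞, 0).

(-0.9643, 0).

Test eqn y'=λy, z=hλ:
  k1=λy_n ⇒ h·k1=z·y_n;  k2=λ(1+7/9z)y_n ⇒ h·k2=z(1+7/9z)y_n
  y_{n+1}/y_n = 1 − 1/3z + 4/3z(1+7/9z) = 1 + z + 28/27z²
  R(z) = 1 + z + 28/27z².

Boundary: |R(x)|=1, x<0.
x=-1.41: |R|=1.6517
R=1: x+28/27x²=0 ⇒ x=−27/28=-0.9643; min R=1−1/(4·28/27)=0.7589>−1
Confirm numerically:
  x=-0.850: |R|=0.89926 <1
  x=-0.461: |R|=0.75939 <1
  x=-0.441: |R|=0.76068 <1
  x=-1.465: |R|=1.76071 >1
  x=-1.207: |R|=1.30381 >1
Stable set (-0.9643, 0).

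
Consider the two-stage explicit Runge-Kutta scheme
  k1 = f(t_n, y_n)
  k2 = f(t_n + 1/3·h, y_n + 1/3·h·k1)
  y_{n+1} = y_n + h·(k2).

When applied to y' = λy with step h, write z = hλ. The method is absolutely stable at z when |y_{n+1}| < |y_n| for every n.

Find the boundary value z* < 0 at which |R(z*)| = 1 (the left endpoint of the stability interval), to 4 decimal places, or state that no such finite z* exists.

Set f=λy, z=hλ:
  k1=λy_n ⇒ h·k1=z·y_n;  k2=λ(1+1/3z)y_n ⇒ h·k2=z(1+1/3z)y_n
  y_{n+1}/y_n = 1 + z(1+1/3z) = 1 + z + 1/3z²
  Hence R(z) = 1 + z + 1/3z².

Solve |R(x)|<1 on ℝ⁻.
x=-0.45: |R|=0.6175
R=1: x+1/3x²=0 ⇒ x=−3=-3.0000; min R=1−1/(4·1/3)=0.2500>−1
Confirm numerically:
  x=-2.611: |R|=0.66144 <1
  x=-2.266: |R|=0.44559 <1
  x=-1.671: |R|=0.25975 <1
  x=-1.599: |R|=0.25327 <1
  x=-3.356: |R|=1.39825 >1
  x=-3.246: |R|=1.26617 >1
  x=-3.146: |R|=1.15311 >1
Interval (-3.0000, 0).

z* = -3.0000.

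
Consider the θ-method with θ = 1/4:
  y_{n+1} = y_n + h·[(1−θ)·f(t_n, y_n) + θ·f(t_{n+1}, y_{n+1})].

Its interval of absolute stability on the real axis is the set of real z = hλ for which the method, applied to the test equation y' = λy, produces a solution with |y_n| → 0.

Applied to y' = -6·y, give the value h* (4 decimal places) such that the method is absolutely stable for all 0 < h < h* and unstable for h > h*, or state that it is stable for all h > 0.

With y'=λy (z=hλ):
  y_{n+1} = y_n + z·[3/4·y_n + 1/4·y_{n+1}] ⇒ (1 − 1/4z)y_{n+1} = (1 + 3/4z)y_n
  R(z) = (1 + 3/4z)/(1 − 1/4z).

Solve |R(x)|<1 on ℝ⁻.
x=-0.75: |R|=0.3684
R=−1: 1+3/4x = −1+1/4x ⇒ -1/2x=2 ⇒ x=2/(-1/2)=-4.0000
Confirm numerically:
  x=-3.038: |R|=0.72663 <1
  x=-2.653: |R|=0.59507 <1
  x=-1.695: |R|=0.19052 <1
  x=-4.517: |R|=1.12140 >1
  x=-4.090: |R|=1.02225 >1
Interval (-4.0000, 0).

(-4.0000,0); λ=-6 ⇒ h* = (4)/6 = 0.6667.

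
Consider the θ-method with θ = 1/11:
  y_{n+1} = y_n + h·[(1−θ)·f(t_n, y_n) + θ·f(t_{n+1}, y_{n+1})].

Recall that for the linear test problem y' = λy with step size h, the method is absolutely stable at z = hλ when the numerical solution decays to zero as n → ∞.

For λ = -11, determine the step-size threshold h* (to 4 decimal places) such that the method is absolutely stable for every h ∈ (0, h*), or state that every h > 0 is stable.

(-2.4444,0); λ=-11 ⇒ h* = (22/9)/11 = 0.2222.

On y'=λy, z=hλ:
  y_{n+1} = y_n + z·[10/11·y_n + 1/11·y_{n+1}] ⇒ (1 − 1/11z)y_{n+1} = (1 + 10/11z)y_n
  ⇒ R(z) = (1 + 10/11z)/(1 − 1/11z).

Find x<0 with |R(x)|<1.
x=-0.43: |R|=0.5862
R=−1: 1+10/11x = −1+1/11x ⇒ -9/11x=2 ⇒ x=2/(-9/11)=-2.4444
Confirm numerically:
  x=-2.051: |R|=0.72868 <1
  x=-1.600: |R|=0.39683 <1
  x=-1.422: |R|=0.25922 <1
  x=-2.852: |R|=1.26480 >1
  x=-2.726: |R|=1.18461 >1
  x=-2.521: |R|=1.05096 >1
So |R|<1 on (-2.4444, 0).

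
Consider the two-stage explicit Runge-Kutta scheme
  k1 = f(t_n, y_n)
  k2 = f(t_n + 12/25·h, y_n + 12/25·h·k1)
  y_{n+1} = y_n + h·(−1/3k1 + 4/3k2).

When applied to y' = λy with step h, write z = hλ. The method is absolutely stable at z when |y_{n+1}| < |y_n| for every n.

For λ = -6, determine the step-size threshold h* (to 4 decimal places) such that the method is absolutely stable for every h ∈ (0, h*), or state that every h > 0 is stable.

(-1.5625,0); λ=-6 ⇒ h* = (25/16)/6 = 0.2604.

Set f=λy, z=hλ:
  k1=λy_n ⇒ h·k1=z·y_n;  k2=λ(1+12/25z)y_n ⇒ h·k2=z(1+12/25z)y_n
  y_{n+1}/y_n = 1 − 1/3z + 4/3z(1+12/25z) = 1 + z + 16/25z²
  R(z) = 1 + z + 16/25z².

Boundary: |R(x)|=1, x<0.
x=-0.99: |R|=0.6373
R=1: x+16/25x²=0 ⇒ x=−25/16=-1.5625; min R=1−1/(4·16/25)=0.6094>−1
Confirm numerically:
  x=-1.535: |R|=0.97298 <1
  x=-1.164: |R|=0.70313 <1
  x=-0.993: |R|=0.63807 <1
  x=-0.896: |R|=0.61780 <1
  x=-2.138: |R|=1.78747 >1
  x=-2.070: |R|=1.67234 >1
  x=-1.979: |R|=1.52752 >1
So |R|<1 on (-1.5625, 0).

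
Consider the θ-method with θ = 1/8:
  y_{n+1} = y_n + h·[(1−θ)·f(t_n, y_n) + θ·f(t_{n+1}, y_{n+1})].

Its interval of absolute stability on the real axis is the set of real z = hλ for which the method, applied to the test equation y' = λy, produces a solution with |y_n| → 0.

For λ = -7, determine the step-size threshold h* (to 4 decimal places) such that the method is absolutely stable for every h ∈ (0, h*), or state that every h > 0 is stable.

On y'=λy, z=hλ:
  y_{n+1} = y_n + z·[7/8·y_n + 1/8·y_{n+1}] ⇒ (1 − 1/8z)y_{n+1} = (1 + 7/8z)y_n
  R(z) = (1 + 7/8z)/(1 − 1/8z).

Find x<0 with |R(x)|<1.
x=-0.76: |R|=0.3059
R=−1: 1+7/8x = −1+1/8x ⇒ -3/4x=2 ⇒ x=2/(-3/4)=-2.6667
Confirm numerically:
  x=-2.593: |R|=0.95827 <1
  x=-2.020: |R|=0.61277 <1
  x=-1.174: |R|=0.02376 <1
  x=-3.065: |R|=1.21600 >1
  x=-3.039: |R|=1.20237 >1
Interval (-2.6667, 0).

(-2.6667,0); λ=-7 ⇒ h* = (8/3)/7 = 0.3810.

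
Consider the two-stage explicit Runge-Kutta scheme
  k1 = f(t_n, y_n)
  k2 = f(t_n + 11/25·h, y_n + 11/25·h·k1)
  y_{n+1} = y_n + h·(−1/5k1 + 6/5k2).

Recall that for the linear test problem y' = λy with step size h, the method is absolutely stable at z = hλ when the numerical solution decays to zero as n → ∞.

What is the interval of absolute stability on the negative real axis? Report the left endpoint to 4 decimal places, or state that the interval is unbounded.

Test eqn y'=λy, z=hλ:
  k1=λy_n ⇒ h·k1=z·y_n;  k2=λ(1+11/25z)y_n ⇒ h·k2=z(1+11/25z)y_n
  y_{n+1}/y_n = 1 − 1/5z + 6/5z(1+11/25z) = 1 + z + 66/125z²
  Hence R(z) = 1 + z + 66/125z².

Find x<0 with |R(x)|<1.
x=-0.42: |R|=0.6731
R=1: x+66/125x²=0 ⇒ x=−125/66=-1.8939; min R=1−1/(4·66/125)=0.5265>−1
Confirm numerically:
  x=-1.533: |R|=0.70785 <1
  x=-0.973: |R|=0.52687 <1
  x=-0.945: |R|=0.52652 <1
  x=-0.786: |R|=0.54020 <1
  x=-2.478: |R|=1.76418 >1
  x=-2.402: |R|=1.64435 >1
So |R|<1 on (-1.8939, 0).

z∈(-1.8939,0).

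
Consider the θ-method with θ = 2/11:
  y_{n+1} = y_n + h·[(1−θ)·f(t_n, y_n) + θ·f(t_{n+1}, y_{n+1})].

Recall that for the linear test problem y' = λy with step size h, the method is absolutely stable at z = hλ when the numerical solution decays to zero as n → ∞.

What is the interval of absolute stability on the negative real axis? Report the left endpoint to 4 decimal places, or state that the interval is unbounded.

With y'=λy (z=hλ):
  y_{n+1} = y_n + z·[9/11·y_n + 2/11·y_{n+1}] ⇒ (1 − 2/11z)y_{n+1} = (1 + 9/11z)y_n
  Hence R(z) = (1 + 9/11z)/(1 − 2/11z).

Need |R(x)|<1, x<0.
x=-0.93: |R|=0.2045
R=−1: 1+9/11x = −1+2/11x ⇒ -7/11x=2 ⇒ x=2/(-7/11)=-3.1429
Confirm numerically:
  x=-1.599: |R|=0.23884 <1
  x=-1.378: |R|=0.10192 <1
  x=-1.360: |R|=0.09038 <1
  x=-3.514: |R|=1.14411 >1
  x=-3.262: |R|=1.04759 >1
So |R|<1 on (-3.1429, 0).

z∈(-3.1429,0).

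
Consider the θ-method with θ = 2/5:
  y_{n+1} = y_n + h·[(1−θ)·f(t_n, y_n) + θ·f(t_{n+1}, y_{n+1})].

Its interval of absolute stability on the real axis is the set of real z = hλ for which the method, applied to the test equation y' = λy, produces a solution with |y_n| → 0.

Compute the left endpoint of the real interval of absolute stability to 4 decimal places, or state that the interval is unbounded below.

z* = -10.0000.

Set f=λy, z=hλ:
  y_{n+1} = y_n + z·[3/5·y_n + 2/5·y_{n+1}] ⇒ (1 − 2/5z)y_{n+1} = (1 + 3/5z)y_n
  ⇒ R(z) = (1 + 3/5z)/(1 − 2/5z).

Find x<0 with |R(x)|<1.
x=-1.49: |R|=0.0664
R=−1: 1+3/5x = −1+2/5x ⇒ -1/5x=2 ⇒ x=2/(-1/5)=-10.0000
Confirm numerically:
  x=-7.876: |R|=0.89765 <1
  x=-7.316: |R|=0.86328 <1
  x=-6.872: |R|=0.83312 <1
  x=-10.510: |R|=1.01960 >1
  x=-10.479: |R|=1.01845 >1
  x=-10.362: |R|=1.01407 >1
So |R|<1 on (-10.0000, 0).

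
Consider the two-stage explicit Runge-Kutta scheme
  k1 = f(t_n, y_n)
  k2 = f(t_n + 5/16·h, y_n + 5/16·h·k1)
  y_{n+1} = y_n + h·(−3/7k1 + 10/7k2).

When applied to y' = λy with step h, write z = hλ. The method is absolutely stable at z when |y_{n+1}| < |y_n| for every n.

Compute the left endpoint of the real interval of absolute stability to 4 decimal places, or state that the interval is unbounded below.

Set f=λy, z=hλ:
  k1=λy_n ⇒ h·k1=z·y_n;  k2=λ(1+5/16z)y_n ⇒ h·k2=z(1+5/16z)y_n
  y_{n+1}/y_n = 1 − 3/7z + 10/7z(1+5/16z) = 1 + z + 25/56z²
  R(z) = 1 + z + 25/56z².

Solve |R(x)|<1 on ℝ⁻.
x=-1.73: |R|=0.6061
R=1: x+25/56x²=0 ⇒ x=−56/25=-2.2400; min R=1−1/(4·25/56)=0.4400>−1
Confirm numerically:
  x=-1.847: |R|=0.67595 <1
  x=-1.283: |R|=0.45186 <1
  x=-1.232: |R|=0.44560 <1
  x=-2.510: |R|=1.30254 >1
  x=-2.452: |R|=1.23206 >1
  x=-2.337: |R|=1.10120 >1
Stable set (-2.2400, 0).

left endpoint -2.2400.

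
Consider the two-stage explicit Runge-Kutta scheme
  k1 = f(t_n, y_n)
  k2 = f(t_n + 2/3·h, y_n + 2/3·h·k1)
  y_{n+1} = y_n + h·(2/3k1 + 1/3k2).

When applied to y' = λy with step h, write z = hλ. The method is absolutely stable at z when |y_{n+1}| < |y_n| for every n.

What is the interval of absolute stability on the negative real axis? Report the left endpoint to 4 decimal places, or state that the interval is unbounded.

(-4.5000, 0).

Set f=λy, z=hλ:
  k1=λy_n ⇒ h·k1=z·y_n;  k2=λ(1+2/3z)y_n ⇒ h·k2=z(1+2/3z)y_n
  y_{n+1}/y_n = 1 + 2/3z + 1/3z(1+2/3z) = 1 + z + 2/9z²
  so R(z) = 1 + z + 2/9z².

Need |R(x)|<1, x<0.
x=-0.72: |R|=0.3952
R=1: x+2/9x²=0 ⇒ x=−9/2=-4.5000; min R=1−1/(4·2/9)=-0.1250>−1
Confirm numerically:
  x=-4.360: |R|=0.86436 <1
  x=-4.308: |R|=0.81619 <1
  x=-4.249: |R|=0.76300 <1
  x=-3.845: |R|=0.44034 <1
  x=-4.965: |R|=1.51305 >1
  x=-4.779: |R|=1.29630 >1
  x=-4.548: |R|=1.04851 >1
Stable set (-4.5000, 0).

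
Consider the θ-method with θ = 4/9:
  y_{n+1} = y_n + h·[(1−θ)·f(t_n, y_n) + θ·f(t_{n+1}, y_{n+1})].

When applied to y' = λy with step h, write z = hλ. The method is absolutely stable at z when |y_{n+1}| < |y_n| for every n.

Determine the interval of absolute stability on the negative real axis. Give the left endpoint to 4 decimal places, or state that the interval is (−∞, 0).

Set f=λy, z=hλ:
  y_{n+1} = y_n + z·[5/9·y_n + 4/9·y_{n+1}] ⇒ (1 − 4/9z)y_{n+1} = (1 + 5/9z)y_n
  ⇒ R(z) = (1 + 5/9z)/(1 − 4/9z).

Find x<0 with |R(x)|<1.
x=-0.48: |R|=0.6044
R=−1: 1+5/9x = −1+4/9x ⇒ -1/9x=2 ⇒ x=2/(-1/9)=-18.0000
Confirm numerically:
  x=-17.561: |R|=0.99446 <1
  x=-16.283: |R|=0.97684 <1
  x=-11.104: |R|=0.87090 <1
  x=-10.477: |R|=0.85222 <1
  x=-18.533: |R|=1.00641 >1
  x=-18.320: |R|=1.00389 >1
Stable set (-18.0000, 0).

z∈(-18.0000,0).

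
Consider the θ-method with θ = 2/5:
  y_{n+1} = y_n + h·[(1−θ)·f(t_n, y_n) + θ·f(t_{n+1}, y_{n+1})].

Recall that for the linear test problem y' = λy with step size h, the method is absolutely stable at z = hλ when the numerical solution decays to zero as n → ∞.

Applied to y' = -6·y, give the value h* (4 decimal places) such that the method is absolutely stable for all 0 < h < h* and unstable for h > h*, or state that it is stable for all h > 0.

(-10.0000,0); λ=-6 ⇒ h* = (10)/6 = 1.6667.

With y'=λy (z=hλ):
  y_{n+1} = y_n + z·[3/5·y_n + 2/5·y_{n+1}] ⇒ (1 − 2/5z)y_{n+1} = (1 + 3/5z)y_n
  Hence R(z) = (1 + 3/5z)/(1 − 2/5z).

Need |R(x)|<1, x<0.
x=-1.39: |R|=0.1067
R=−1: 1+3/5x = −1+2/5x ⇒ -1/5x=2 ⇒ x=2/(-1/5)=-10.0000
Confirm numerically:
  x=-7.696: |R|=0.88701 <1
  x=-6.925: |R|=0.83687 <1
  x=-6.692: |R|=0.82006 <1
  x=-4.728: |R|=0.63531 <1
  x=-10.374: |R|=1.01453 >1
  x=-10.337: |R|=1.01313 >1
Interval (-10.0000, 0).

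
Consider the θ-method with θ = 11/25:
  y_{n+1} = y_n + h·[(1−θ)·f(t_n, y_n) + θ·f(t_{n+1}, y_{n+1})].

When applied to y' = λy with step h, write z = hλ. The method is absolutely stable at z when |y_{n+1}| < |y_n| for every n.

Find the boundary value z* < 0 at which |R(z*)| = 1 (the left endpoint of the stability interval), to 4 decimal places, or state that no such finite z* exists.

z* = -16.6667.

Set f=λy, z=hλ:
  y_{n+1} = y_n + z·[14/25·y_n + 11/25·y_{n+1}] ⇒ (1 − 11/25z)y_{n+1} = (1 + 14/25z)y_n
  ⇒ R(z) = (1 + 14/25z)/(1 − 11/25z).

Boundary: |R(x)|=1, x<0.
x=-1.78: |R|=0.0018
R=−1: 1+14/25x = −1+11/25x ⇒ -3/25x=2 ⇒ x=2/(-3/25)=-16.6667
Confirm numerically:
  x=-14.990: |R|=0.97351 <1
  x=-13.561: |R|=0.94651 <1
  x=-12.995: |R|=0.93441 <1
  x=-17.158: |R|=1.00690 >1
  x=-16.957: |R|=1.00412 >1
  x=-16.865: |R|=1.00283 >1
Interval (-16.6667, 0).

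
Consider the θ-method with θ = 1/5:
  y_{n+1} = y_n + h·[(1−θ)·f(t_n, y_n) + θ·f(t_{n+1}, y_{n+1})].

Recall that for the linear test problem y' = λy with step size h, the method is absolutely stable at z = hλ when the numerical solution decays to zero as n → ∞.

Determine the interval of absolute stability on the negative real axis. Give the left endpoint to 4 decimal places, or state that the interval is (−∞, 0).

Set f=λy, z=hλ:
  y_{n+1} = y_n + z·[4/5·y_n + 1/5·y_{n+1}] ⇒ (1 − 1/5z)y_{n+1} = (1 + 4/5z)y_n
  Hence R(z) = (1 + 4/5z)/(1 − 1/5z).

Need |R(x)|<1, x<0.
x=-1.1: |R|=0.0984
R=−1: 1+4/5x = −1+1/5x ⇒ -3/5x=2 ⇒ x=2/(-3/5)=-3.3333
Confirm numerically:
  x=-3.211: |R|=0.95530 <1
  x=-3.025: |R|=0.88474 <1
  x=-2.706: |R|=0.75577 <1
  x=-3.730: |R|=1.13631 >1
  x=-3.727: |R|=1.13533 >1
  x=-3.714: |R|=1.13105 >1
So |R|<1 on (-3.3333, 0).

z∈(-3.3333,0).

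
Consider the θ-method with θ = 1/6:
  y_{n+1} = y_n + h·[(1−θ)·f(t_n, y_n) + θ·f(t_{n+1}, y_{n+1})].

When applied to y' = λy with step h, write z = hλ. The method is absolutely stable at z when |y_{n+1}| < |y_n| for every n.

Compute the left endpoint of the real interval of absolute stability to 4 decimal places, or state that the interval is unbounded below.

Test eqn y'=λy, z=hλ:
  y_{n+1} = y_n + z·[5/6·y_n + 1/6·y_{n+1}] ⇒ (1 − 1/6z)y_{n+1} = (1 + 5/6z)y_n
  R(z) = (1 + 5/6z)/(1 − 1/6z).

Solve |R(x)|<1 on ℝ⁻.
x=-0.74: |R|=0.3412
R=−1: 1+5/6x = −1+1/6x ⇒ -2/3x=2 ⇒ x=2/(-2/3)=-3.0000
Confirm numerically:
  x=-2.595: |R|=0.81152 <1
  x=-2.227: |R|=0.62416 <1
  x=-2.170: |R|=0.59364 <1
  x=-1.571: |R|=0.24501 <1
  x=-3.126: |R|=1.05523 >1
  x=-3.051: |R|=1.02254 >1
Interval (-3.0000, 0).

z* = -3.0000.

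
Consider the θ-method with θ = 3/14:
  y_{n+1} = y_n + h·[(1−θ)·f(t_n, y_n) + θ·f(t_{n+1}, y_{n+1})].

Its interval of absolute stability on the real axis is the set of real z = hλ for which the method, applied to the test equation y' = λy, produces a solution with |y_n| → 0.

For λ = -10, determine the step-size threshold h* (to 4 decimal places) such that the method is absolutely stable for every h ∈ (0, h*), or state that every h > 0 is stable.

(-3.5000,0); λ=-10 ⇒ h* = (7/2)/10 = 0.3500.

Test eqn y'=λy, z=hλ:
  y_{n+1} = y_n + z·[11/14·y_n + 3/14·y_{n+1}] ⇒ (1 − 3/14z)y_{n+1} = (1 + 11/14z)y_n
  Hence R(z) = (1 + 11/14z)/(1 − 3/14z).

Boundary: |R(x)|=1, x<0.
x=-0.43: |R|=0.6063
R=−1: 1+11/14x = −1+3/14x ⇒ -4/7x=2 ⇒ x=2/(-4/7)=-3.5000
Confirm numerically:
  x=-3.059: |R|=0.84778 <1
  x=-2.939: |R|=0.80330 <1
  x=-2.572: |R|=0.65813 <1
  x=-2.304: |R|=0.54246 <1
  x=-3.765: |R|=1.08381 >1
  x=-3.611: |R|=1.03576 >1
So |R|<1 on (-3.5000, 0).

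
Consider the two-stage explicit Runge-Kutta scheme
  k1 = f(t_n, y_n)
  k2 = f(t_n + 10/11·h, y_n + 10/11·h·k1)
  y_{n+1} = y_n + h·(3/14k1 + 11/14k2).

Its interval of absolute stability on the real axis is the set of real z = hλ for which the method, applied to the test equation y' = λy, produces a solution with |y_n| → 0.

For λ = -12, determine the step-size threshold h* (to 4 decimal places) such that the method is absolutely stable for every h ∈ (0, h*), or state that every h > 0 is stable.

Test eqn y'=λy, z=hλ:
  k1=λy_n ⇒ h·k1=z·y_n;  k2=λ(1+10/11z)y_n ⇒ h·k2=z(1+10/11z)y_n
  y_{n+1}/y_n = 1 + 3/14z + 11/14z(1+10/11z) = 1 + z + 5/7z²
  so R(z) = 1 + z + 5/7z².

Need |R(x)|<1, x<0.
x=-0.68: |R|=0.6503
R=1: x+5/7x²=0 ⇒ x=−7/5=-1.4000; min R=1−1/(4·5/7)=0.6500>−1
Confirm numerically:
  x=-1.277: |R|=0.88781 <1
  x=-1.214: |R|=0.83871 <1
  x=-0.991: |R|=0.71049 <1
  x=-1.940: |R|=1.74829 >1
  x=-1.838: |R|=1.57503 >1
  x=-1.794: |R|=1.50488 >1
Stable set (-1.4000, 0).

(-1.4000,0); λ=-12 ⇒ h* = (7/5)/12 = 0.1167.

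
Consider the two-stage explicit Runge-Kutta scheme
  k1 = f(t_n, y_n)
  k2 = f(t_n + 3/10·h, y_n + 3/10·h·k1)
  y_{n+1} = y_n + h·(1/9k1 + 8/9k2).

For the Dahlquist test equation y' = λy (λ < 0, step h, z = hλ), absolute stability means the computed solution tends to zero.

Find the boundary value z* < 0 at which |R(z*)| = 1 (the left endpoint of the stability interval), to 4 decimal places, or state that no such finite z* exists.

z* = -3.7500.

Set f=λy, z=hλ:
  k1=λy_n ⇒ h·k1=z·y_n;  k2=λ(1+3/10z)y_n ⇒ h·k2=z(1+3/10z)y_n
  y_{n+1}/y_n = 1 + 1/9z + 8/9z(1+3/10z) = 1 + z + 4/15z²
  R(z) = 1 + z + 4/15z².

Need |R(x)|<1, x<0.
x=-1.32: |R|=0.1446
R=1: x+4/15x²=0 ⇒ x=−15/4=-3.7500; min R=1−1/(4·4/15)=0.0625>−1
Confirm numerically:
  x=-2.527: |R|=0.17586 <1
  x=-2.272: |R|=0.10453 <1
  x=-1.834: |R|=0.06295 <1
  x=-4.210: |R|=1.51643 >1
  x=-3.888: |R|=1.14308 >1
  x=-3.789: |R|=1.03941 >1
Interval (-3.7500, 0).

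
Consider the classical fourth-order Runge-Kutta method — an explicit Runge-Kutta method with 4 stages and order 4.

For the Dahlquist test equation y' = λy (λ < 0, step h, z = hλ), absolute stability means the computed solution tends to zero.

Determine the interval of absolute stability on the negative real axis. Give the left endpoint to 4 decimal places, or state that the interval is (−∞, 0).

Test eqn y'=λy, z=hλ:
  order 4, 4-stage ⇒ R(z)=1+z+z^2/2+z^3/6+z^4/24
  (e.g. R(-1.64)=0.27106, |R|=0.27106)

Need |R(x)|<1, x<0.
x=-1.64: |R|=0.2711
|R(-3.15)|=1.7043 |R(-1.87)|=0.2981 |R(-1.86)|=0.2960
Bisect:
  x_lo=-3.5403 |R|=2.8765  x_hi=-0.3230 |R|=0.7240
  mid=-1.93162 |R|=0.31283 →hi
  mid=-2.73595 |R|=0.92811 →hi
  mid=-3.13811 |R|=1.67595 →lo
  mid=-2.93703 |R|=1.25393 →lo
  mid=-2.83649 |R|=1.07997 →lo
  mid=-2.78622 |R|=1.00139 →lo
  mid=-2.76108 |R|=0.96411 →hi
  mid=-2.77365 |R|=0.98259 →hi
  mid=-2.77993 |R|=0.99195 →hi
  mid=-2.78307 |R|=0.99666 →hi
  ...
  [-2.78543,-2.78523] ⇒ x*=-2.7853
Stable set (-2.7853, 0).

z∈(-2.7853,0).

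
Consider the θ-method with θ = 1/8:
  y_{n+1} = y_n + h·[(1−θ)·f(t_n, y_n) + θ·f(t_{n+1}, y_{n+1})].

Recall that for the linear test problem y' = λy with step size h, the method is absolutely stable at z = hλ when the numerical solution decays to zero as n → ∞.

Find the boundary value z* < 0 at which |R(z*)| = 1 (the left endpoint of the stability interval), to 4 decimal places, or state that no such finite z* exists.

left endpoint -2.6667.

Test eqn y'=λy, z=hλ:
  y_{n+1} = y_n + z·[7/8·y_n + 1/8·y_{n+1}] ⇒ (1 − 1/8z)y_{n+1} = (1 + 7/8z)y_n
  Hence R(z) = (1 + 7/8z)/(1 − 1/8z).

Boundary: |R(x)|=1, x<0.
x=-0.35: |R|=0.6647
R=−1: 1+7/8x = −1+1/8x ⇒ -3/4x=2 ⇒ x=2/(-3/4)=-2.6667
Confirm numerically:
  x=-2.482: |R|=0.89429 <1
  x=-2.194: |R|=0.72180 <1
  x=-1.608: |R|=0.33888 <1
  x=-1.078: |R|=0.05001 <1
  x=-3.173: |R|=1.27191 >1
  x=-2.812: |R|=1.08065 >1
Interval (-2.6667, 0).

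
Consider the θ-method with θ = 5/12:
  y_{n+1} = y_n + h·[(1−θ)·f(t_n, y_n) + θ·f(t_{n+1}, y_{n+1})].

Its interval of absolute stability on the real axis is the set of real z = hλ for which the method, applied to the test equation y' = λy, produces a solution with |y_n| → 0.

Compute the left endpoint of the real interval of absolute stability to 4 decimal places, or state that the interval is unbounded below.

z* = -12.0000.

With y'=λy (z=hλ):
  y_{n+1} = y_n + z·[7/12·y_n + 5/12·y_{n+1}] ⇒ (1 − 5/12z)y_{n+1} = (1 + 7/12z)y_n
  Hence R(z) = (1 + 7/12z)/(1 − 5/12z).

Find x<0 with |R(x)|<1.
x=-0.45: |R|=0.6211
R=−1: 1+7/12x = −1+5/12x ⇒ -1/6x=2 ⇒ x=2/(-1/6)=-12.0000
Confirm numerically:
  x=-11.805: |R|=0.99451 <1
  x=-8.835: |R|=0.88732 <1
  x=-4.861: |R|=0.60672 <1
  x=-12.433: |R|=1.01168 >1
  x=-12.385: |R|=1.01042 >1
  x=-12.334: |R|=1.00907 >1
So |R|<1 on (-12.0000, 0).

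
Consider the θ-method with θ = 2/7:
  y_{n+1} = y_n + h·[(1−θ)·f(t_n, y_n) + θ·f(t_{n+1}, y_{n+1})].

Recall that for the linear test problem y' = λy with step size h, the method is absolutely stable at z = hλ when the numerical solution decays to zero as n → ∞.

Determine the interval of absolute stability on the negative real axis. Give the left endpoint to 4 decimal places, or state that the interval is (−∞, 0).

(-4.6667, 0).

Test eqn y'=λy, z=hλ:
  y_{n+1} = y_n + z·[5/7·y_n + 2/7·y_{n+1}] ⇒ (1 − 2/7z)y_{n+1} = (1 + 5/7z)y_n
  so R(z) = (1 + 5/7z)/(1 − 2/7z).

Find x<0 with |R(x)|<1.
x=-1.38: |R|=0.0102
R=−1: 1+5/7x = −1+2/7x ⇒ -3/7x=2 ⇒ x=2/(-3/7)=-4.6667
Confirm numerically:
  x=-4.006: |R|=0.86797 <1
  x=-3.210: |R|=0.67437 <1
  x=-1.962: |R|=0.25723 <1
  x=-5.249: |R|=1.09984 >1
  x=-5.095: |R|=1.07475 >1
  x=-4.847: |R|=1.03241 >1
Interval (-4.6667, 0).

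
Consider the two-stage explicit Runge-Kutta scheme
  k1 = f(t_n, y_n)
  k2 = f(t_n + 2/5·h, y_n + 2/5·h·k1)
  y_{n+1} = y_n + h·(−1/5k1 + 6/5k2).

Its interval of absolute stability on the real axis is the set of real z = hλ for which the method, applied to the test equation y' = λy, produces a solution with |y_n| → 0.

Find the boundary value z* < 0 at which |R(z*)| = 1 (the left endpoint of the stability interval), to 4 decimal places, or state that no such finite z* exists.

With y'=λy (z=hλ):
  k1=λy_n ⇒ h·k1=z·y_n;  k2=λ(1+2/5z)y_n ⇒ h·k2=z(1+2/5z)y_n
  y_{n+1}/y_n = 1 − 1/5z + 6/5z(1+2/5z) = 1 + z + 12/25z²
  ⇒ R(z) = 1 + z + 12/25z².

Boundary: |R(x)|=1, x<0.
x=-0.33: |R|=0.7223
R=1: x+12/25x²=0 ⇒ x=−25/12=-2.0833; min R=1−1/(4·12/25)=0.4792>−1
Confirm numerically:
  x=-2.030: |R|=0.94803 <1
  x=-1.540: |R|=0.59837 <1
  x=-1.052: |R|=0.47922 <1
  x=-0.936: |R|=0.48453 <1
  x=-2.565: |R|=1.59303 >1
  x=-2.277: |R|=1.21167 >1
Stable set (-2.0833, 0).

z* = -2.0833.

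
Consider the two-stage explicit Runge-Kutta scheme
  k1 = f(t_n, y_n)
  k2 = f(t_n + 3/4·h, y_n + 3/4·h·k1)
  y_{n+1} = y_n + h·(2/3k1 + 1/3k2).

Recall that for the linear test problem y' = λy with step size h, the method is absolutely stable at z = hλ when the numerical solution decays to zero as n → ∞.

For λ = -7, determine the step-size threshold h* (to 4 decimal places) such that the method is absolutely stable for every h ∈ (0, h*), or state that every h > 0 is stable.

On y'=λy, z=hλ:
  k1=λy_n ⇒ h·k1=z·y_n;  k2=λ(1+3/4z)y_n ⇒ h·k2=z(1+3/4z)y_n
  y_{n+1}/y_n = 1 + 2/3z + 1/3z(1+3/4z) = 1 + z + 1/4z²
  so R(z) = 1 + z + 1/4z².

Find x<0 with |R(x)|<1.
x=-0.96: |R|=0.2704
R=1: x+1/4x²=0 ⇒ x=−4=-4.0000; min R=1−1/(4·1/4)=0.0000>−1
Confirm numerically:
  x=-3.667: |R|=0.69472 <1
  x=-3.350: |R|=0.45563 <1
  x=-2.747: |R|=0.13950 <1
  x=-4.589: |R|=1.67573 >1
  x=-4.231: |R|=1.24434 >1
  x=-4.189: |R|=1.19793 >1
So |R|<1 on (-4.0000, 0).

(-4.0000,0); λ=-7 ⇒ h* = (4)/7 = 0.5714.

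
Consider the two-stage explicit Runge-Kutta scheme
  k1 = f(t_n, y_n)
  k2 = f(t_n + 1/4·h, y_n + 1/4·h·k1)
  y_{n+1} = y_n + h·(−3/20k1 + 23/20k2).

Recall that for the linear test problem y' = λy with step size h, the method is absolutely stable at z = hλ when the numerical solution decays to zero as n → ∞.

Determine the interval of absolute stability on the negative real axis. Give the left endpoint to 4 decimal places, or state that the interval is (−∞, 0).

With y'=λy (z=hλ):
  k1=λy_n ⇒ h·k1=z·y_n;  k2=λ(1+1/4z)y_n ⇒ h·k2=z(1+1/4z)y_n
  y_{n+1}/y_n = 1 − 3/20z + 23/20z(1+1/4z) = 1 + z + 23/80z²
  so R(z) = 1 + z + 23/80z².

Find x<0 with |R(x)|<1.
x=-0.54: |R|=0.5438
R=1: x+23/80x²=0 ⇒ x=−80/23=-3.4783; min R=1−1/(4·23/80)=0.1304>−1
Confirm numerically:
  x=-3.281: |R|=0.81393 <1
  x=-2.981: |R|=0.57383 <1
  x=-2.853: |R|=0.48714 <1
  x=-1.867: |R|=0.13514 <1
  x=-3.786: |R|=1.33497 >1
  x=-3.668: |R|=1.20009 >1
  x=-3.604: |R|=1.13028 >1
Interval (-3.4783, 0).

z∈(-3.4783,0).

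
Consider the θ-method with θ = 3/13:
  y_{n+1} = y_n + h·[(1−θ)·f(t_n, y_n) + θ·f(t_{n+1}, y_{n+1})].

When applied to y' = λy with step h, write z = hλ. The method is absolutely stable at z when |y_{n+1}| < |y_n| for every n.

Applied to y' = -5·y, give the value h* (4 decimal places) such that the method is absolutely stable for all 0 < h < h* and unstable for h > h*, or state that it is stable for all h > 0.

On y'=λy, z=hλ:
  y_{n+1} = y_n + z·[10/13·y_n + 3/13·y_{n+1}] ⇒ (1 − 3/13z)y_{n+1} = (1 + 10/13z)y_n
  ⇒ R(z) = (1 + 10/13z)/(1 − 3/13z).

Boundary: |R(x)|=1, x<0.
x=-0.88: |R|=0.2685
R=−1: 1+10/13x = −1+3/13x ⇒ -7/13x=2 ⇒ x=2/(-7/13)=-3.7143
Confirm numerically:
  x=-3.309: |R|=0.87626 <1
  x=-2.531: |R|=0.59778 <1
  x=-1.930: |R|=0.33528 <1
  x=-4.304: |R|=1.15931 >1
  x=-3.842: |R|=1.03645 >1
Interval (-3.7143, 0).

(-3.7143,0); λ=-5 ⇒ h* = (26/7)/5 = 0.7429.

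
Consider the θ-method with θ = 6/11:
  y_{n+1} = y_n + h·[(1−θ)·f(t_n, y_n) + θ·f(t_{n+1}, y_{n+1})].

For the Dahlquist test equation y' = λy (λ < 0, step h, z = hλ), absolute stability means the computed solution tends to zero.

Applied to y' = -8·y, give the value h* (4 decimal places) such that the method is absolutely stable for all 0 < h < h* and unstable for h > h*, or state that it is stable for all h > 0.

On y'=λy, z=hλ:
  y_{n+1} = y_n + z·[5/11·y_n + 6/11·y_{n+1}] ⇒ (1 − 6/11z)y_{n+1} = (1 + 5/11z)y_n
  R(z) = (1 + 5/11z)/(1 − 6/11z).

Find x<0 with |R(x)|<1.
x=-0.63: |R|=0.5311
x=-2: |R|=0.0435
x=-10: |R|=0.5493
x=-100: |R|=0.8003
θ=6/11≥1/2 ⇒ |1+5/11x|<|1−6/11x| ∀x<0 ⇒ interval (−∞,0).

(−∞, 0) — no finite endpoint. Any h>0 works for λ=-8.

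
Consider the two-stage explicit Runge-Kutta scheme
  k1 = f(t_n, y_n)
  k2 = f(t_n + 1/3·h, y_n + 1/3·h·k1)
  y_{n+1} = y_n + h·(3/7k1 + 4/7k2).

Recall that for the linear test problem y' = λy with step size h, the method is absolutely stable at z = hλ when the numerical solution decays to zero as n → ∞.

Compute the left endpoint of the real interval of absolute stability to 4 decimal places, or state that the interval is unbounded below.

z* = -5.2500.

Test eqn y'=λy, z=hλ:
  k1=λy_n ⇒ h·k1=z·y_n;  k2=λ(1+1/3z)y_n ⇒ h·k2=z(1+1/3z)y_n
  y_{n+1}/y_n = 1 + 3/7z + 4/7z(1+1/3z) = 1 + z + 4/21z²
  Hence R(z) = 1 + z + 4/21z².

Solve |R(x)|<1 on ℝ⁻.
x=-0.53: |R|=0.5235
R=1: x+4/21x²=0 ⇒ x=−21/4=-5.2500; min R=1−1/(4·4/21)=-0.3125>−1
Confirm numerically:
  x=-4.802: |R|=0.59023 <1
  x=-3.666: |R|=0.10608 <1
  x=-2.329: |R|=0.29581 <1
  x=-5.479: |R|=1.23899 >1
  x=-5.385: |R|=1.13847 >1
Interval (-5.2500, 0).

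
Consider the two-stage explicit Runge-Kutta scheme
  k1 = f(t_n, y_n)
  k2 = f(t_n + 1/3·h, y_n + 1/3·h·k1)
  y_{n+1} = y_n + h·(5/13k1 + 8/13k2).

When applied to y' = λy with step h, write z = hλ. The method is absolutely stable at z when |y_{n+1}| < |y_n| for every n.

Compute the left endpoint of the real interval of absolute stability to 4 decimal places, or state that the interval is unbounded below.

z* = -4.8750.

With y'=λy (z=hλ):
  k1=λy_n ⇒ h·k1=z·y_n;  k2=λ(1+1/3z)y_n ⇒ h·k2=z(1+1/3z)y_n
  y_{n+1}/y_n = 1 + 5/13z + 8/13z(1+1/3z) = 1 + z + 8/39z²
  so R(z) = 1 + z + 8/39z².

Solve |R(x)|<1 on ℝ⁻.
x=-0.52: |R|=0.5355
R=1: x+8/39x²=0 ⇒ x=−39/8=-4.8750; min R=1−1/(4·8/39)=-0.2188>−1
Confirm numerically:
  x=-4.021: |R|=0.29560 <1
  x=-3.950: |R|=0.25051 <1
  x=-3.311: |R|=0.06224 <1
  x=-5.148: |R|=1.28829 >1
  x=-5.051: |R|=1.18235 >1
Interval (-4.8750, 0).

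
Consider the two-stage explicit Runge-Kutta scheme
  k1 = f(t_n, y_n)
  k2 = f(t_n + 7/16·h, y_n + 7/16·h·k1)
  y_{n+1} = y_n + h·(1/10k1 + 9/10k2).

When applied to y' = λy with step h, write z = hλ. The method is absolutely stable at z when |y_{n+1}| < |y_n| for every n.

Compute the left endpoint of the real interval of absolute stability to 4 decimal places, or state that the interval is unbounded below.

left endpoint -2.5397.

Set f=λy, z=hλ:
  k1=λy_n ⇒ h·k1=z·y_n;  k2=λ(1+7/16z)y_n ⇒ h·k2=z(1+7/16z)y_n
  y_{n+1}/y_n = 1 + 1/10z + 9/10z(1+7/16z) = 1 + z + 63/160z²
  R(z) = 1 + z + 63/160z².

Boundary: |R(x)|=1, x<0.
x=-1.55: |R|=0.3960
R=1: x+63/160x²=0 ⇒ x=−160/63=-2.5397; min R=1−1/(4·63/160)=0.3651>−1
Confirm numerically:
  x=-2.292: |R|=0.77647 <1
  x=-2.276: |R|=0.76369 <1
  x=-1.649: |R|=0.42169 <1
  x=-1.535: |R|=0.39276 <1
  x=-2.804: |R|=1.29183 >1
  x=-2.803: |R|=1.29062 >1
Stable set (-2.5397, 0).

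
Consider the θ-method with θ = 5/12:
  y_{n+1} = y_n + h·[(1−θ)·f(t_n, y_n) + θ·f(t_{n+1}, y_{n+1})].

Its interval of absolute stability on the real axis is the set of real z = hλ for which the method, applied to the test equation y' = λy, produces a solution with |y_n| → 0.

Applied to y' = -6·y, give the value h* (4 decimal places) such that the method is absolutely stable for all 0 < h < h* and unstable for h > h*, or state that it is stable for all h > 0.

(-12.0000,0); λ=-6 ⇒ h* = (12)/6 = 2.0000.

Test eqn y'=λy, z=hλ:
  y_{n+1} = y_n + z·[7/12·y_n + 5/12·y_{n+1}] ⇒ (1 − 5/12z)y_{n+1} = (1 + 7/12z)y_n
  R(z) = (1 + 7/12z)/(1 − 5/12z).

Need |R(x)|<1, x<0.
x=-1.65: |R|=0.0222
R=−1: 1+7/12x = −1+5/12x ⇒ -1/6x=2 ⇒ x=2/(-1/6)=-12.0000
Confirm numerically:
  x=-10.106: |R|=0.93942 <1
  x=-6.467: |R|=0.75040 <1
  x=-6.095: |R|=0.72195 <1
  x=-4.812: |R|=0.60133 <1
  x=-12.491: |R|=1.01319 >1
  x=-12.084: |R|=1.00232 >1
Stable set (-12.0000, 0).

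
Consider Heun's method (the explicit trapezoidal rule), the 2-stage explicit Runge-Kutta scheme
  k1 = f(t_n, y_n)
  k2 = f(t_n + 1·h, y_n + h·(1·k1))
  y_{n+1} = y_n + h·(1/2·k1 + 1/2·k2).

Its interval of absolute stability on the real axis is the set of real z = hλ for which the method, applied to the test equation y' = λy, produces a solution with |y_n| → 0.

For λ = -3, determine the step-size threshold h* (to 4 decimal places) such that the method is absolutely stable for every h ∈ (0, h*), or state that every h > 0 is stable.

(-2.0000,0); λ=-3 ⇒ h* = 0.6667.

Set f=λy, z=hλ:
  order 2, 2-stage ⇒ R(z)=1+z+z^2/2
  (e.g. R(-0.58)=0.58820, |R|=0.58820)

Solve |R(x)|<1 on ℝ⁻.
x=-0.58: |R|=0.5882
|R(-2.1)|=1.1050 |R(-1.27)|=0.5364 |R(-1.22)|=0.5242
Bisect:
  x_lo=-2.4738 |R|=1.5860  x_hi=-0.2213 |R|=0.8032
  mid=-1.34752 |R|=0.56039 →hi
  mid=-1.91066 |R|=0.91465 →hi
  mid=-2.19223 |R|=1.21070 →lo
  mid=-2.05144 |R|=1.05276 →lo
  mid=-1.98105 |R|=0.98123 →hi
  mid=-2.01625 |R|=1.01638 →lo
  mid=-1.99865 |R|=0.99865 →hi
  ...
  [-2.00002,-1.99989] ⇒ x*=-2.0000
Interval (-2.0000, 0).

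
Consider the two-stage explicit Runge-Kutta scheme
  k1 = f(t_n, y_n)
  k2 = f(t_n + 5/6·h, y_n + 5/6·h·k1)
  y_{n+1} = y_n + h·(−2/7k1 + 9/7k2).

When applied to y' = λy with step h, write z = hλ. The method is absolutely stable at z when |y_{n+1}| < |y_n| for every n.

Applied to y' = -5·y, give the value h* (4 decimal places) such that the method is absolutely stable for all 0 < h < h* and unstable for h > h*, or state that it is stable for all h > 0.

Set f=λy, z=hλ:
  k1=λy_n ⇒ h·k1=z·y_n;  k2=λ(1+5/6z)y_n ⇒ h·k2=z(1+5/6z)y_n
  y_{n+1}/y_n = 1 − 2/7z + 9/7z(1+5/6z) = 1 + z + 15/14z²
  so R(z) = 1 + z + 15/14z².

Solve |R(x)|<1 on ℝ⁻.
x=-1.59: |R|=2.1187
R=1: x+15/14x²=0 ⇒ x=−14/15=-0.9333; min R=1−1/(4·15/14)=0.7667>−1
Confirm numerically:
  x=-0.631: |R|=0.79560 <1
  x=-0.501: |R|=0.76793 <1
  x=-0.426: |R|=0.76844 <1
  x=-0.407: |R|=0.77048 <1
  x=-1.344: |R|=1.59136 >1
  x=-1.231: |R|=1.39260 >1
Stable set (-0.9333, 0).

(-0.9333,0); λ=-5 ⇒ h* = (14/15)/5 = 0.1867.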